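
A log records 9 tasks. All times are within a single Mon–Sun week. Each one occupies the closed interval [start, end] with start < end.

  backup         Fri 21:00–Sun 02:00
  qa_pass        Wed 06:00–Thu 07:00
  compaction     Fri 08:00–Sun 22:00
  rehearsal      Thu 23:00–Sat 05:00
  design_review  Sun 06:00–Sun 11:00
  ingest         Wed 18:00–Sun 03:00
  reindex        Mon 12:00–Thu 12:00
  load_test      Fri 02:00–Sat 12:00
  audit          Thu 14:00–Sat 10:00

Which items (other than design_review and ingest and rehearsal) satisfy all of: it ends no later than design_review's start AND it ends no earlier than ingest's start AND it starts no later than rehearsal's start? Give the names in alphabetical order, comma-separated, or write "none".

audit, qa_pass, reindex

Conditions: its end is no later than design_review's start (X.end <= Sun 06:00) AND its end is no earlier than ingest's start (X.end >= Wed 18:00) AND its start is no later than rehearsal's start (X.start <= Thu 23:00).
audit: end Sat 10:00 <= Sun 06:00? ✓; end Sat 10:00 >= Wed 18:00? ✓; start Thu 14:00 <= Thu 23:00? ✓ → yes.
backup: end Sun 02:00 <= Sun 06:00? ✓; end Sun 02:00 >= Wed 18:00? ✓; start Fri 21:00 <= Thu 23:00? ✗ → no.
compaction: end Sun 22:00 <= Sun 06:00? ✗; end Sun 22:00 >= Wed 18:00? ✓; start Fri 08:00 <= Thu 23:00? ✗ → no.
load_test: end Sat 12:00 <= Sun 06:00? ✓; end Sat 12:00 >= Wed 18:00? ✓; start Fri 02:00 <= Thu 23:00? ✗ → no.
qa_pass: end Thu 07:00 <= Sun 06:00? ✓; end Thu 07:00 >= Wed 18:00? ✓; start Wed 06:00 <= Thu 23:00? ✓ → yes.
reindex: end Thu 12:00 <= Sun 06:00? ✓; end Thu 12:00 >= Wed 18:00? ✓; start Mon 12:00 <= Thu 23:00? ✓ → yes.
Result: audit, qa_pass, reindex.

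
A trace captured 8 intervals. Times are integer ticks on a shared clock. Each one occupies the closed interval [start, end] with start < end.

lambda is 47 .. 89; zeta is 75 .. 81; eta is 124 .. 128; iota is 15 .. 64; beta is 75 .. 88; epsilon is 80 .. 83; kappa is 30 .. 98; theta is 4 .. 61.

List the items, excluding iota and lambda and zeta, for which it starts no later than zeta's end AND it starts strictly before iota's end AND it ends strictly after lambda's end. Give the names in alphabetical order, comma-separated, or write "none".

kappa

Conditions: its start is no later than zeta's end (X.start <= 81) AND its start is strictly before iota's end (X.start < 64) AND its end is strictly after lambda's end (X.end > 89).
beta: start 75 <= 81? ✓; start 75 < 64? ✗; end 88 > 89? ✗ → no.
epsilon: start 80 <= 81? ✓; start 80 < 64? ✗; end 83 > 89? ✗ → no.
eta: start 124 <= 81? ✗; start 124 < 64? ✗; end 128 > 89? ✓ → no.
kappa: start 30 <= 81? ✓; start 30 < 64? ✓; end 98 > 89? ✓ → yes.
theta: start 4 <= 81? ✓; start 4 < 64? ✓; end 61 > 89? ✗ → no.
Result: kappa.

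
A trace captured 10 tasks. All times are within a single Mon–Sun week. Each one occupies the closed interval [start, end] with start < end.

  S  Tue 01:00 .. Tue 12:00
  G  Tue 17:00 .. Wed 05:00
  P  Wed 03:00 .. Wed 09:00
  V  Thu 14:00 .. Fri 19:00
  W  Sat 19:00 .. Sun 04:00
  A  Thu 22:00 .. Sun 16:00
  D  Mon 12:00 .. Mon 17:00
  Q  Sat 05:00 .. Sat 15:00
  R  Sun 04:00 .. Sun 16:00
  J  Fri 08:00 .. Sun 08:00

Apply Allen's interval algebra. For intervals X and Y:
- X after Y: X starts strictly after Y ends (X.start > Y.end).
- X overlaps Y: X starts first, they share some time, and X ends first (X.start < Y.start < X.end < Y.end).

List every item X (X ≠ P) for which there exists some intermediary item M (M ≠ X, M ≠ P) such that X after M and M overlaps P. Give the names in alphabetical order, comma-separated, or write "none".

Target P = [Wed 03:00, Wed 09:00].
Intermediaries M with M overlaps P: G.
Via G — items with X after G: A, J, Q, R, V, W.
Union: A, J, Q, R, V, W.

A, J, Q, R, V, W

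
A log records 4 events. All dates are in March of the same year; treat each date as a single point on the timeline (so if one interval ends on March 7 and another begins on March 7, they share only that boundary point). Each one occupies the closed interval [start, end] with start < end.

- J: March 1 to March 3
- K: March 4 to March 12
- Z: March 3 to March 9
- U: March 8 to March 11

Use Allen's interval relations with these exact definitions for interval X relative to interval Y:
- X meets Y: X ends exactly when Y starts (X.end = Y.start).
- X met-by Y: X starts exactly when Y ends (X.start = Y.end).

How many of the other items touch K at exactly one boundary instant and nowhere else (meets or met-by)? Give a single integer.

0

Target K = [March 4, March 12].
J [March 1, March 3] → before → no.
U [March 8, March 11] → during → no.
Z [March 3, March 9] → overlaps → no.
Total: 0.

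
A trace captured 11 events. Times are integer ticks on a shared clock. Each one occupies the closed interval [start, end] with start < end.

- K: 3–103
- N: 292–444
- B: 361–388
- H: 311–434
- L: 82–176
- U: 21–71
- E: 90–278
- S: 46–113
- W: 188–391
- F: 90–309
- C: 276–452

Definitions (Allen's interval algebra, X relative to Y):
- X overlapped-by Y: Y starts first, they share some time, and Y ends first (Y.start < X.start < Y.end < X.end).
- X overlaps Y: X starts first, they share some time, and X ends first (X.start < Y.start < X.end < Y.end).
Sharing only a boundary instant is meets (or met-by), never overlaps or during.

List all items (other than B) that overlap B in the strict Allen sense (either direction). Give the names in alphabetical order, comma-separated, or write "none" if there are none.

none

Target B = [361, 388].
C [276, 452] → contains → no.
E [90, 278] → before → no.
F [90, 309] → before → no.
H [311, 434] → contains → no.
K [3, 103] → before → no.
L [82, 176] → before → no.
N [292, 444] → contains → no.
S [46, 113] → before → no.
U [21, 71] → before → no.
W [188, 391] → contains → no.
Result: none.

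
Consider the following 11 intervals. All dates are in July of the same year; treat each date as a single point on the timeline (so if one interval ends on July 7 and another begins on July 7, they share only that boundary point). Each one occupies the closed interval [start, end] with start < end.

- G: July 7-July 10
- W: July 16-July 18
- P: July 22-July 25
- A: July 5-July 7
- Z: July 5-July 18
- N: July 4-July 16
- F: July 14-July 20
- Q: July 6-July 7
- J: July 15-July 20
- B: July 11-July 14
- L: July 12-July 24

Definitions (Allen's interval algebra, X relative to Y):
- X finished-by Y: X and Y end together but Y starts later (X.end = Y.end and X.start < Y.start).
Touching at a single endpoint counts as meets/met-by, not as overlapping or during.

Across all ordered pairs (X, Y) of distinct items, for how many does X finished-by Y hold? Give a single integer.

3

Checking all 110 ordered pairs for relation 'finished-by'; matching pairs in alphabetical order:
(A, Q): A finished-by Q ✓
(F, J): F finished-by J ✓
(Z, W): Z finished-by W ✓
Count: 3.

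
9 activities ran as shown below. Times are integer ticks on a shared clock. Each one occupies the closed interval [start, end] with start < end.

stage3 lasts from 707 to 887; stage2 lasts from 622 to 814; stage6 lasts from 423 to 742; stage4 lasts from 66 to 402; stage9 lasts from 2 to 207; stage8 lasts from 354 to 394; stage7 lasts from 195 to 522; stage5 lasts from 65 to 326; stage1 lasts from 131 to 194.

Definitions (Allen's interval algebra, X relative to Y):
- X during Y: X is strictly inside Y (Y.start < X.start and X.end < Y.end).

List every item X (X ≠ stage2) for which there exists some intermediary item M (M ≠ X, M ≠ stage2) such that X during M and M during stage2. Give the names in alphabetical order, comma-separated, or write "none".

Target stage2 = [622, 814].
Intermediaries M with M during stage2: none.
Union: none.

none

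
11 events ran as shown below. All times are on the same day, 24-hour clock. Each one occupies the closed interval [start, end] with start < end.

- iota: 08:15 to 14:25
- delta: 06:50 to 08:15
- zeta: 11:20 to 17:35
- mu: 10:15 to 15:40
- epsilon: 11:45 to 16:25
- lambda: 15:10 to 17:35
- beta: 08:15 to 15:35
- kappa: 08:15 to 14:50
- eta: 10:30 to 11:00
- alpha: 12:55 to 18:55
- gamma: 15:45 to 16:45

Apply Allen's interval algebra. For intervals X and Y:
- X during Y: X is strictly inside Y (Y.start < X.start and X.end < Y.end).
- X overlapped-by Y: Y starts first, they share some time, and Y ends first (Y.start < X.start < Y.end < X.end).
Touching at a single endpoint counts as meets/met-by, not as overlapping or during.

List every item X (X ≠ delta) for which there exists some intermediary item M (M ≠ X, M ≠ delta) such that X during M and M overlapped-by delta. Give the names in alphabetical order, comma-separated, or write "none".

Target delta = [06:50, 08:15].
Intermediaries M with M overlapped-by delta: none.
Union: none.

none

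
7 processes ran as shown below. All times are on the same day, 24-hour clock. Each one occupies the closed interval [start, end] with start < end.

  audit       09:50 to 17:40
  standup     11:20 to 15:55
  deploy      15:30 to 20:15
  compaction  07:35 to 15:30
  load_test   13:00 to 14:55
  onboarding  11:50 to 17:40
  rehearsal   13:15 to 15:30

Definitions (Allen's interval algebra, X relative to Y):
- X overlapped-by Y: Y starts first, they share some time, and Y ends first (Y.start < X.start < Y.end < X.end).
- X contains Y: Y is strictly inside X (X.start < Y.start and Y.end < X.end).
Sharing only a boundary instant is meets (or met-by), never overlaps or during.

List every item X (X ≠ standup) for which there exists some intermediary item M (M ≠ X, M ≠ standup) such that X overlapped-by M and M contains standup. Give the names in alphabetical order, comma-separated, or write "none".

deploy

Target standup = [11:20, 15:55].
Intermediaries M with M contains standup: audit.
Via audit — items with X overlapped-by audit: deploy.
Union: deploy.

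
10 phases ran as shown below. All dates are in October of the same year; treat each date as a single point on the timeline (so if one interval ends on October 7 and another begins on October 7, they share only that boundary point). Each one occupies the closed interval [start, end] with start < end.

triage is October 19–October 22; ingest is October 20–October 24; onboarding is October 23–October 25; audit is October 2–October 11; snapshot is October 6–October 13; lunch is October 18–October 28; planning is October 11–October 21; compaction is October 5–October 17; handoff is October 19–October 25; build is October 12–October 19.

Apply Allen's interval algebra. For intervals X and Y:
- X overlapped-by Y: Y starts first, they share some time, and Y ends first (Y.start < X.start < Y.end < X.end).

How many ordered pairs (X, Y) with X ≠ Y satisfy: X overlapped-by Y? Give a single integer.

13

Checking all 90 ordered pairs for relation 'overlapped-by'; matching pairs in alphabetical order:
(build, compaction): build overlapped-by compaction ✓
(build, snapshot): build overlapped-by snapshot ✓
(compaction, audit): compaction overlapped-by audit ✓
(handoff, planning): handoff overlapped-by planning ✓
(ingest, planning): ingest overlapped-by planning ✓
(ingest, triage): ingest overlapped-by triage ✓
(lunch, build): lunch overlapped-by build ✓
(lunch, planning): lunch overlapped-by planning ✓
(onboarding, ingest): onboarding overlapped-by ingest ✓
(planning, compaction): planning overlapped-by compaction ✓
(planning, snapshot): planning overlapped-by snapshot ✓
(snapshot, audit): snapshot overlapped-by audit ✓
(triage, planning): triage overlapped-by planning ✓
Count: 13.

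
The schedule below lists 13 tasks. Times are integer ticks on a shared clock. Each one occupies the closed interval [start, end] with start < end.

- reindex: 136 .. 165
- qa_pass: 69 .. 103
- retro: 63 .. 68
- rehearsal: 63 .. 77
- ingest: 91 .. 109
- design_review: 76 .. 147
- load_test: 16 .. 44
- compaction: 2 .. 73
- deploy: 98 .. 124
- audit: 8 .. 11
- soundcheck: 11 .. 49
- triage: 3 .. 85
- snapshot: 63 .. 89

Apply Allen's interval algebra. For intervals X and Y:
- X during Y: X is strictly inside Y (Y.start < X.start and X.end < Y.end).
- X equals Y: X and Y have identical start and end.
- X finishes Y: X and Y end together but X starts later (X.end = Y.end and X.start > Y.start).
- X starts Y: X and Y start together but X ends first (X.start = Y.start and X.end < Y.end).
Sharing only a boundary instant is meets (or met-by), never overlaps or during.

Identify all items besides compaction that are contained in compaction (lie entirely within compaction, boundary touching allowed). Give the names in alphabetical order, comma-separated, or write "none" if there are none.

Target compaction = [2, 73].
audit [8, 11] → during → yes.
deploy [98, 124] → after → no.
design_review [76, 147] → after → no.
ingest [91, 109] → after → no.
load_test [16, 44] → during → yes.
qa_pass [69, 103] → overlapped-by → no.
rehearsal [63, 77] → overlapped-by → no.
reindex [136, 165] → after → no.
retro [63, 68] → during → yes.
snapshot [63, 89] → overlapped-by → no.
soundcheck [11, 49] → during → yes.
triage [3, 85] → overlapped-by → no.
Result: audit, load_test, retro, soundcheck.

audit, load_test, retro, soundcheck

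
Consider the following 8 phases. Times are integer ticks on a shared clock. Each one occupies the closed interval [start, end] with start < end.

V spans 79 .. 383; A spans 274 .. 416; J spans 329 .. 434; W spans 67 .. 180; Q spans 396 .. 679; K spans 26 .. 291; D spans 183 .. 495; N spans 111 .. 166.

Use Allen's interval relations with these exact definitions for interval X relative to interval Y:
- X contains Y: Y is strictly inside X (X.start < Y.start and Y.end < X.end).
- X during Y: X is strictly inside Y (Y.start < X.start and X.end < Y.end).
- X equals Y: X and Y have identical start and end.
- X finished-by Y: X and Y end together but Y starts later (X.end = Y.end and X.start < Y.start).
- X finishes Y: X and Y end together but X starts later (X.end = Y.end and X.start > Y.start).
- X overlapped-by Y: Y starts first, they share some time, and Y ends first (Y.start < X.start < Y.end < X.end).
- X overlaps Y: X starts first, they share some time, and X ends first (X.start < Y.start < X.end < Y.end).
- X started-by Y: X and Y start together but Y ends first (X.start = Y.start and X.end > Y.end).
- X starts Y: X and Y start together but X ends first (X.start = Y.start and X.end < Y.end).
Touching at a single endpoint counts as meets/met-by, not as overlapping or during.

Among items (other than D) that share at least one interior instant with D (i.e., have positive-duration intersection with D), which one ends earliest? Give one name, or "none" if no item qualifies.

Target D = [183, 495].
A [274, 416] → during → candidate.
J [329, 434] → during → candidate.
K [26, 291] → overlaps → candidate.
N [111, 166] → before → excluded.
Q [396, 679] → overlapped-by → candidate.
V [79, 383] → overlaps → candidate.
W [67, 180] → before → excluded.
Among candidates, earliest end is 291 → K.

K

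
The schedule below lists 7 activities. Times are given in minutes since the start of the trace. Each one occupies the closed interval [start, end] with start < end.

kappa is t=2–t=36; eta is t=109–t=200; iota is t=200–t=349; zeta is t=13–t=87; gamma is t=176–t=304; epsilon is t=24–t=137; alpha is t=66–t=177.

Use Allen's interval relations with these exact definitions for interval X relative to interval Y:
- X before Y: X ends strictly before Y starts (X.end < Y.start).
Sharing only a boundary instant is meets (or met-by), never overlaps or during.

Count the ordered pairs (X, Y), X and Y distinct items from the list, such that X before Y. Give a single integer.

Checking all 42 ordered pairs for relation 'before'; matching pairs in alphabetical order:
(alpha, iota): alpha before iota ✓
(epsilon, gamma): epsilon before gamma ✓
(epsilon, iota): epsilon before iota ✓
(kappa, alpha): kappa before alpha ✓
(kappa, eta): kappa before eta ✓
(kappa, gamma): kappa before gamma ✓
(kappa, iota): kappa before iota ✓
(zeta, eta): zeta before eta ✓
(zeta, gamma): zeta before gamma ✓
(zeta, iota): zeta before iota ✓
Count: 10.

10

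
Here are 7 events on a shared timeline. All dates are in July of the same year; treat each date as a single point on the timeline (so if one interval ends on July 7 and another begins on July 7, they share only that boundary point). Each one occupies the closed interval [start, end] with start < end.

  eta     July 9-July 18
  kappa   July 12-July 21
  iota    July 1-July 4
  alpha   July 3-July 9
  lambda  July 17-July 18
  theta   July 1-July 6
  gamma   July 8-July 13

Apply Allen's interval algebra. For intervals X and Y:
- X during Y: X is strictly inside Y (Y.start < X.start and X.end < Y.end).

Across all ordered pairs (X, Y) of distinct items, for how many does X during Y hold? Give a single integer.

1

Checking all 42 ordered pairs for relation 'during'; matching pairs in alphabetical order:
(lambda, kappa): lambda during kappa ✓
Count: 1.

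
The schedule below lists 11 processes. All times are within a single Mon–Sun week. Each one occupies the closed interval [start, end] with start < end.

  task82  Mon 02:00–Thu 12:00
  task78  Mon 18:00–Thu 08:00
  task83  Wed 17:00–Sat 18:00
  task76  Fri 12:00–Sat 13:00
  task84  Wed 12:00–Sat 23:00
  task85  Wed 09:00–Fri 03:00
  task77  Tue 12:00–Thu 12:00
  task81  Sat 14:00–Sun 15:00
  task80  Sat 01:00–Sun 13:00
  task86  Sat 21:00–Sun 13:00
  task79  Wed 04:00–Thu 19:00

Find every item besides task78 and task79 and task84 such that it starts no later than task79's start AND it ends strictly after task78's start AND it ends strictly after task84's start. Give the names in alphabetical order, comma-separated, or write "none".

task77, task82

Conditions: its start is no later than task79's start (X.start <= Wed 04:00) AND its end is strictly after task78's start (X.end > Mon 18:00) AND its end is strictly after task84's start (X.end > Wed 12:00).
task76: start Fri 12:00 <= Wed 04:00? ✗; end Sat 13:00 > Mon 18:00? ✓; end Sat 13:00 > Wed 12:00? ✓ → no.
task77: start Tue 12:00 <= Wed 04:00? ✓; end Thu 12:00 > Mon 18:00? ✓; end Thu 12:00 > Wed 12:00? ✓ → yes.
task80: start Sat 01:00 <= Wed 04:00? ✗; end Sun 13:00 > Mon 18:00? ✓; end Sun 13:00 > Wed 12:00? ✓ → no.
task81: start Sat 14:00 <= Wed 04:00? ✗; end Sun 15:00 > Mon 18:00? ✓; end Sun 15:00 > Wed 12:00? ✓ → no.
task82: start Mon 02:00 <= Wed 04:00? ✓; end Thu 12:00 > Mon 18:00? ✓; end Thu 12:00 > Wed 12:00? ✓ → yes.
task83: start Wed 17:00 <= Wed 04:00? ✗; end Sat 18:00 > Mon 18:00? ✓; end Sat 18:00 > Wed 12:00? ✓ → no.
task85: start Wed 09:00 <= Wed 04:00? ✗; end Fri 03:00 > Mon 18:00? ✓; end Fri 03:00 > Wed 12:00? ✓ → no.
task86: start Sat 21:00 <= Wed 04:00? ✗; end Sun 13:00 > Mon 18:00? ✓; end Sun 13:00 > Wed 12:00? ✓ → no.
Result: task77, task82.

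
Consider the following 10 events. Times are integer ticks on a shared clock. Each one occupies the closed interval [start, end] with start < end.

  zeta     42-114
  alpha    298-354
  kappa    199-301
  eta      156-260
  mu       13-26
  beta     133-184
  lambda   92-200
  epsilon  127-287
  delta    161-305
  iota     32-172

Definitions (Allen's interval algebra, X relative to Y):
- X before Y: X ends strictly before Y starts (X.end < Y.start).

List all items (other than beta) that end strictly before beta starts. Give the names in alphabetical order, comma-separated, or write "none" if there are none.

mu, zeta

Target beta = [133, 184].
alpha [298, 354] → after → no.
delta [161, 305] → overlapped-by → no.
epsilon [127, 287] → contains → no.
eta [156, 260] → overlapped-by → no.
iota [32, 172] → overlaps → no.
kappa [199, 301] → after → no.
lambda [92, 200] → contains → no.
mu [13, 26] → before → yes.
zeta [42, 114] → before → yes.
Result: mu, zeta.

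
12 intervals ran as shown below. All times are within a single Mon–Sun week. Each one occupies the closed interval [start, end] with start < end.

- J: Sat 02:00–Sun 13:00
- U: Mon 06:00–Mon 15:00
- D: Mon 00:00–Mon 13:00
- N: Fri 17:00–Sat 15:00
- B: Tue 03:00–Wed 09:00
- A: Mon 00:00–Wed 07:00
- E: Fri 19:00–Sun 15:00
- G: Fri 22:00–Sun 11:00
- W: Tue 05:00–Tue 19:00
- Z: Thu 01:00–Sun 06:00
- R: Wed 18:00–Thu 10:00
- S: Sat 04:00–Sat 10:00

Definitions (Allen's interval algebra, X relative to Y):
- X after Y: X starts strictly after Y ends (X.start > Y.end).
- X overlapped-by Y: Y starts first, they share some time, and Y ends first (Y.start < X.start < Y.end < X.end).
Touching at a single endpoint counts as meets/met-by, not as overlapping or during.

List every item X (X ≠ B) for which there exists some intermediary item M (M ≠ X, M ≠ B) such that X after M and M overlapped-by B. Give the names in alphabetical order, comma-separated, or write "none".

none

Target B = [Tue 03:00, Wed 09:00].
Intermediaries M with M overlapped-by B: none.
Union: none.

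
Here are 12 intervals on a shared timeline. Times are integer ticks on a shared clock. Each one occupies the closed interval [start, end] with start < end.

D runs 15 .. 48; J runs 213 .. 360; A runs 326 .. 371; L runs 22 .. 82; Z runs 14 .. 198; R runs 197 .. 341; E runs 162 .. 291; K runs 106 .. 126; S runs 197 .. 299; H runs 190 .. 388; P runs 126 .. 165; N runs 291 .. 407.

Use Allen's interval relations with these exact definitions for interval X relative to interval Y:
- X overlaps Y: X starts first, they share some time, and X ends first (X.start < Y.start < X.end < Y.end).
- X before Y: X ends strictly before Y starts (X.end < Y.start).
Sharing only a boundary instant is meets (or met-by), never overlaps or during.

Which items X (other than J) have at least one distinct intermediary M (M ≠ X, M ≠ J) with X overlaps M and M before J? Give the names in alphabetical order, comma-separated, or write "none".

D

Target J = [213, 360].
Intermediaries M with M before J: D, K, L, P, Z.
Via D — items with X overlaps D: none.
Via K — items with X overlaps K: none.
Via L — items with X overlaps L: D.
Via P — items with X overlaps P: none.
Via Z — items with X overlaps Z: none.
Union: D.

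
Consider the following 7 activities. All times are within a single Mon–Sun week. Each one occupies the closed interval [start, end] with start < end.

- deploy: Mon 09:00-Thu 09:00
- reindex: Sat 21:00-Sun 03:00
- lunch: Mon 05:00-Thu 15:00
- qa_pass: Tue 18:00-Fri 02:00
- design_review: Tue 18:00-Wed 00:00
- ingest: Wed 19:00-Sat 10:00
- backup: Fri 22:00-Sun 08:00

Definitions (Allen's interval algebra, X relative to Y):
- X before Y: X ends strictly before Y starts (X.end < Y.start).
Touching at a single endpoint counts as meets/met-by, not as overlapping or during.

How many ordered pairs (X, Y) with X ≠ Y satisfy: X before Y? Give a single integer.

10

Checking all 42 ordered pairs for relation 'before'; matching pairs in alphabetical order:
(deploy, backup): deploy before backup ✓
(deploy, reindex): deploy before reindex ✓
(design_review, backup): design_review before backup ✓
(design_review, ingest): design_review before ingest ✓
(design_review, reindex): design_review before reindex ✓
(ingest, reindex): ingest before reindex ✓
(lunch, backup): lunch before backup ✓
(lunch, reindex): lunch before reindex ✓
(qa_pass, backup): qa_pass before backup ✓
(qa_pass, reindex): qa_pass before reindex ✓
Count: 10.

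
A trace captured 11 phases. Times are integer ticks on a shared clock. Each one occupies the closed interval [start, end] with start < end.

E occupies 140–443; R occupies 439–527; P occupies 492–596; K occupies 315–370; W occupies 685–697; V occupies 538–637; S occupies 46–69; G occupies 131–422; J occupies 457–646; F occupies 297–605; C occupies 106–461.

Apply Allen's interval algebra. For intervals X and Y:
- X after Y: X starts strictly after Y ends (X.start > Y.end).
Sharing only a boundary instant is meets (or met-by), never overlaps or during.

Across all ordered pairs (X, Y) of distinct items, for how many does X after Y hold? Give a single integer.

Checking all 110 ordered pairs for relation 'after'; matching pairs in alphabetical order:
(C, S): C after S ✓
(E, S): E after S ✓
(F, S): F after S ✓
(G, S): G after S ✓
(J, E): J after E ✓
(J, G): J after G ✓
(J, K): J after K ✓
(J, S): J after S ✓
(K, S): K after S ✓
(P, C): P after C ✓
(P, E): P after E ✓
(P, G): P after G ✓
(P, K): P after K ✓
(P, S): P after S ✓
(R, G): R after G ✓
(R, K): R after K ✓
(R, S): R after S ✓
(V, C): V after C ✓
(V, E): V after E ✓
(V, G): V after G ✓
(V, K): V after K ✓
(V, R): V after R ✓
(V, S): V after S ✓
(W, C): W after C ✓
... plus 9 further pairs not listed.
Count: 33.

33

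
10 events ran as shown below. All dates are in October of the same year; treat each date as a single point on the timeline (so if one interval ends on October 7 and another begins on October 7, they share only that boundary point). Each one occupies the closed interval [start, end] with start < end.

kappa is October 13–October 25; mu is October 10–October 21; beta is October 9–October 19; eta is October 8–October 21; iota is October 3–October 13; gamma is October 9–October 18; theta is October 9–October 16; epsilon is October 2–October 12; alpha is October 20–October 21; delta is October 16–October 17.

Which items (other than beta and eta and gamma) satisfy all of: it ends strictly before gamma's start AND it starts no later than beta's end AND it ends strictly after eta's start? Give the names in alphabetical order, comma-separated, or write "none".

Conditions: its end is strictly before gamma's start (X.end < October 9) AND its start is no later than beta's end (X.start <= October 19) AND its end is strictly after eta's start (X.end > October 8).
alpha: end October 21 < October 9? ✗; start October 20 <= October 19? ✗; end October 21 > October 8? ✓ → no.
delta: end October 17 < October 9? ✗; start October 16 <= October 19? ✓; end October 17 > October 8? ✓ → no.
epsilon: end October 12 < October 9? ✗; start October 2 <= October 19? ✓; end October 12 > October 8? ✓ → no.
iota: end October 13 < October 9? ✗; start October 3 <= October 19? ✓; end October 13 > October 8? ✓ → no.
kappa: end October 25 < October 9? ✗; start October 13 <= October 19? ✓; end October 25 > October 8? ✓ → no.
mu: end October 21 < October 9? ✗; start October 10 <= October 19? ✓; end October 21 > October 8? ✓ → no.
theta: end October 16 < October 9? ✗; start October 9 <= October 19? ✓; end October 16 > October 8? ✓ → no.
Result: none.

none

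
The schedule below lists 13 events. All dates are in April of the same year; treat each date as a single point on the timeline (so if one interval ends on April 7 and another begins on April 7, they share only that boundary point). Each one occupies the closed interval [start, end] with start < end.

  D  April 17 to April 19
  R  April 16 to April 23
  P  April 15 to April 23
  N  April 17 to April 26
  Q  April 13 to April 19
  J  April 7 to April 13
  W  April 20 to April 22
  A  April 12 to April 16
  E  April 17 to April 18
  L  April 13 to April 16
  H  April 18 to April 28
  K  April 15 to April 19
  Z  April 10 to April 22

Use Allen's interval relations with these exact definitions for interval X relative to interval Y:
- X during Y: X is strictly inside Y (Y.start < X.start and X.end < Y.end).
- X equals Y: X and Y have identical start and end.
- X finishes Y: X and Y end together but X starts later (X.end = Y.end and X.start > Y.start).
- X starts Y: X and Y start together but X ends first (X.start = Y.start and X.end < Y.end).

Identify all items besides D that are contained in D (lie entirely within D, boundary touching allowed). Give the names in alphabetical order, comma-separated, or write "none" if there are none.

Target D = [April 17, April 19].
A [April 12, April 16] → before → no.
E [April 17, April 18] → starts → yes.
H [April 18, April 28] → overlapped-by → no.
J [April 7, April 13] → before → no.
K [April 15, April 19] → finished-by → no.
L [April 13, April 16] → before → no.
N [April 17, April 26] → started-by → no.
P [April 15, April 23] → contains → no.
Q [April 13, April 19] → finished-by → no.
R [April 16, April 23] → contains → no.
W [April 20, April 22] → after → no.
Z [April 10, April 22] → contains → no.
Result: E.

E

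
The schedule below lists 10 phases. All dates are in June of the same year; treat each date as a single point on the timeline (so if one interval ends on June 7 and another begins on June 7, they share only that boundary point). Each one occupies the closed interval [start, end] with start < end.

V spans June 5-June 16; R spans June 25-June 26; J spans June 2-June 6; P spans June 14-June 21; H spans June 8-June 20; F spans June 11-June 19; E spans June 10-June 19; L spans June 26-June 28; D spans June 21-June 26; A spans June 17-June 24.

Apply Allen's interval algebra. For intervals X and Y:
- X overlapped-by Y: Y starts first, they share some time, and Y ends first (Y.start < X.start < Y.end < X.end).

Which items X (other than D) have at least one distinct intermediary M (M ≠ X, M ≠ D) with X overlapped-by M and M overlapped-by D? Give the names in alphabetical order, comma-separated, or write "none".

none

Target D = [June 21, June 26].
Intermediaries M with M overlapped-by D: none.
Union: none.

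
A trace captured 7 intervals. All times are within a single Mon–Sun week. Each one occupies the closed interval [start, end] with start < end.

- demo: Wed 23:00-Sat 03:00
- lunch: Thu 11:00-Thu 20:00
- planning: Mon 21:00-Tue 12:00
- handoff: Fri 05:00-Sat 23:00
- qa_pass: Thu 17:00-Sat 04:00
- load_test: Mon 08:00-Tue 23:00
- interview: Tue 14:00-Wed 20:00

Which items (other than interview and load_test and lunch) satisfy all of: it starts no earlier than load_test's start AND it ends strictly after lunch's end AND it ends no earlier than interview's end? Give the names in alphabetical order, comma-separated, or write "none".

demo, handoff, qa_pass

Conditions: its start is no earlier than load_test's start (X.start >= Mon 08:00) AND its end is strictly after lunch's end (X.end > Thu 20:00) AND its end is no earlier than interview's end (X.end >= Wed 20:00).
demo: start Wed 23:00 >= Mon 08:00? ✓; end Sat 03:00 > Thu 20:00? ✓; end Sat 03:00 >= Wed 20:00? ✓ → yes.
handoff: start Fri 05:00 >= Mon 08:00? ✓; end Sat 23:00 > Thu 20:00? ✓; end Sat 23:00 >= Wed 20:00? ✓ → yes.
planning: start Mon 21:00 >= Mon 08:00? ✓; end Tue 12:00 > Thu 20:00? ✗; end Tue 12:00 >= Wed 20:00? ✗ → no.
qa_pass: start Thu 17:00 >= Mon 08:00? ✓; end Sat 04:00 > Thu 20:00? ✓; end Sat 04:00 >= Wed 20:00? ✓ → yes.
Result: demo, handoff, qa_pass.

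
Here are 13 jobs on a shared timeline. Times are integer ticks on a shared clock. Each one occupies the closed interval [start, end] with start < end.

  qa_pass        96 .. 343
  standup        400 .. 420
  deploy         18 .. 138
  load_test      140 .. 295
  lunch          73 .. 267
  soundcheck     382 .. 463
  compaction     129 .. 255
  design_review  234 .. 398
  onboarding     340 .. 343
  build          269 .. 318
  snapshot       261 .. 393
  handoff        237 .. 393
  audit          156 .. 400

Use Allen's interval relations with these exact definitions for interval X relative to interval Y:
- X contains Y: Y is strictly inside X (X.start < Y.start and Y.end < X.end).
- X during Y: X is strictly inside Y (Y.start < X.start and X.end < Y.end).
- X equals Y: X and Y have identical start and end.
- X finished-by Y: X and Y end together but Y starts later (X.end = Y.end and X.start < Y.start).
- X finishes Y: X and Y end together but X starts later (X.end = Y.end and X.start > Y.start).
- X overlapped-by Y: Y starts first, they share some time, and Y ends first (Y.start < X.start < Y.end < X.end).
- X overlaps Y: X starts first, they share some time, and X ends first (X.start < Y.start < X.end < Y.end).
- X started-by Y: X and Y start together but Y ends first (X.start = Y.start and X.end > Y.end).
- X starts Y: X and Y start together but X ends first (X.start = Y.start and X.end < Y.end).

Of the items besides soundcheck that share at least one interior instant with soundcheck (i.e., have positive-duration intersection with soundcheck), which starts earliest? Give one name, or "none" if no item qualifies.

Target soundcheck = [382, 463].
audit [156, 400] → overlaps → candidate.
build [269, 318] → before → excluded.
compaction [129, 255] → before → excluded.
deploy [18, 138] → before → excluded.
design_review [234, 398] → overlaps → candidate.
handoff [237, 393] → overlaps → candidate.
load_test [140, 295] → before → excluded.
lunch [73, 267] → before → excluded.
onboarding [340, 343] → before → excluded.
qa_pass [96, 343] → before → excluded.
snapshot [261, 393] → overlaps → candidate.
standup [400, 420] → during → candidate.
Among candidates, earliest start is 156 → audit.

audit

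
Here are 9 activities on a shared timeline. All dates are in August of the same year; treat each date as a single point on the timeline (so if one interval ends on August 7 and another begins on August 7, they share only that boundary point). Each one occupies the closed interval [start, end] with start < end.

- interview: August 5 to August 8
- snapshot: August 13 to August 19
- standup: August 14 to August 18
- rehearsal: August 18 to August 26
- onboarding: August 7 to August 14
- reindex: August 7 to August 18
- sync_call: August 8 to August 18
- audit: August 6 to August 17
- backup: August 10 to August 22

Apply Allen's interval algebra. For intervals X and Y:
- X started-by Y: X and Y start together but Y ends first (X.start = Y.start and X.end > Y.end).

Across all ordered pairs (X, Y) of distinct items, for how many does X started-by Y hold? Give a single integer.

1

Checking all 72 ordered pairs for relation 'started-by'; matching pairs in alphabetical order:
(reindex, onboarding): reindex started-by onboarding ✓
Count: 1.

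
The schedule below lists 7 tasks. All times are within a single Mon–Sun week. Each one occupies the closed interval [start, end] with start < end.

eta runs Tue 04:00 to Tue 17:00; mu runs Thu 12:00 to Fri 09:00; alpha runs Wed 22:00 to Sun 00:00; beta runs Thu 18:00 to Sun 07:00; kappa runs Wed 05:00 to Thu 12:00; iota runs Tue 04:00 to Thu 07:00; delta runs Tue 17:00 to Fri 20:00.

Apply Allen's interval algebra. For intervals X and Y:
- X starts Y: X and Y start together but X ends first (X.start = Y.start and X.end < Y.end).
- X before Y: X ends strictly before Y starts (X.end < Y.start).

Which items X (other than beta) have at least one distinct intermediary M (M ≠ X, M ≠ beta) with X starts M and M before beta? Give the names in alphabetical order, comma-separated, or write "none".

eta

Target beta = [Thu 18:00, Sun 07:00].
Intermediaries M with M before beta: eta, iota, kappa.
Via eta — items with X starts eta: none.
Via iota — items with X starts iota: eta.
Via kappa — items with X starts kappa: none.
Union: eta.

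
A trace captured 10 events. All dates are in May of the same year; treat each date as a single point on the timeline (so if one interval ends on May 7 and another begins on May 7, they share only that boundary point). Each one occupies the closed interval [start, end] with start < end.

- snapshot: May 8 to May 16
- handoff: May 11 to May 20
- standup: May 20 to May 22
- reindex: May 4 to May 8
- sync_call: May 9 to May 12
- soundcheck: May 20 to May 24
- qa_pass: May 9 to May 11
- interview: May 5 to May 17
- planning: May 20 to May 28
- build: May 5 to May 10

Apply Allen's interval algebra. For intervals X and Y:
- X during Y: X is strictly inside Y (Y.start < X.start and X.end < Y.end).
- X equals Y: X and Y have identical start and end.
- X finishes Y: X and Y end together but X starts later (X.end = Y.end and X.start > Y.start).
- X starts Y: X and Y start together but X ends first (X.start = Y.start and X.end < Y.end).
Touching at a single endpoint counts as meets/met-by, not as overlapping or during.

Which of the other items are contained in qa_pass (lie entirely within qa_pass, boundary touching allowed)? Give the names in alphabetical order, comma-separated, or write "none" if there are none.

none

Target qa_pass = [May 9, May 11].
build [May 5, May 10] → overlaps → no.
handoff [May 11, May 20] → met-by → no.
interview [May 5, May 17] → contains → no.
planning [May 20, May 28] → after → no.
reindex [May 4, May 8] → before → no.
snapshot [May 8, May 16] → contains → no.
soundcheck [May 20, May 24] → after → no.
standup [May 20, May 22] → after → no.
sync_call [May 9, May 12] → started-by → no.
Result: none.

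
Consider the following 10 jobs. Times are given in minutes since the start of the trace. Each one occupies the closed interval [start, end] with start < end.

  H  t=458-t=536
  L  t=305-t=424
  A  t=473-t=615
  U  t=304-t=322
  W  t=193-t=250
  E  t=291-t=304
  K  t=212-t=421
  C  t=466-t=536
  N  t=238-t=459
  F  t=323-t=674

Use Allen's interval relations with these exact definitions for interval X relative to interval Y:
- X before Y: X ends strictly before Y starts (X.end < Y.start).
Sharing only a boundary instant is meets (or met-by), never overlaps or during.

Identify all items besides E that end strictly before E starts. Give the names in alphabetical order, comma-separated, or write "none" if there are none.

W

Target E = [t=291, t=304].
A [t=473, t=615] → after → no.
C [t=466, t=536] → after → no.
F [t=323, t=674] → after → no.
H [t=458, t=536] → after → no.
K [t=212, t=421] → contains → no.
L [t=305, t=424] → after → no.
N [t=238, t=459] → contains → no.
U [t=304, t=322] → met-by → no.
W [t=193, t=250] → before → yes.
Result: W.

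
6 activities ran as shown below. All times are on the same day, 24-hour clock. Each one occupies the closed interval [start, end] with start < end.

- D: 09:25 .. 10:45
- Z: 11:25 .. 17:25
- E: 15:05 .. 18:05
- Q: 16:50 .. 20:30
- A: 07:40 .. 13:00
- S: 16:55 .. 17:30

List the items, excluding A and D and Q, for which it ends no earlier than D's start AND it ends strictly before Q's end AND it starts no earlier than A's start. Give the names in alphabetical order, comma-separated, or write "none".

E, S, Z

Conditions: its end is no earlier than D's start (X.end >= 09:25) AND its end is strictly before Q's end (X.end < 20:30) AND its start is no earlier than A's start (X.start >= 07:40).
E: end 18:05 >= 09:25? ✓; end 18:05 < 20:30? ✓; start 15:05 >= 07:40? ✓ → yes.
S: end 17:30 >= 09:25? ✓; end 17:30 < 20:30? ✓; start 16:55 >= 07:40? ✓ → yes.
Z: end 17:25 >= 09:25? ✓; end 17:25 < 20:30? ✓; start 11:25 >= 07:40? ✓ → yes.
Result: E, S, Z.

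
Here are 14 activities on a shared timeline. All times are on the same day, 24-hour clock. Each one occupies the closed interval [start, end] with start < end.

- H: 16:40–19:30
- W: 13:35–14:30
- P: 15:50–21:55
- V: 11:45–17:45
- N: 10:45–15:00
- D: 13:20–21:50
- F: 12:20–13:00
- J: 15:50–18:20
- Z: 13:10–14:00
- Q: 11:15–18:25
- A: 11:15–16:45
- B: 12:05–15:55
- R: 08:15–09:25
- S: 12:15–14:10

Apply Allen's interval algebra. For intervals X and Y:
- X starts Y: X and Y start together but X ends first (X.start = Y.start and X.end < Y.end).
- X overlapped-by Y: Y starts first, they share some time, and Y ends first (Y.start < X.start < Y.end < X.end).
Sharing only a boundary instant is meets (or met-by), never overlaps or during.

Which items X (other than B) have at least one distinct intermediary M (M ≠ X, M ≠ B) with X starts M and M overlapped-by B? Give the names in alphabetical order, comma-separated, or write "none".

Target B = [12:05, 15:55].
Intermediaries M with M overlapped-by B: D, J, P.
Via D — items with X starts D: none.
Via J — items with X starts J: none.
Via P — items with X starts P: J.
Union: J.

J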